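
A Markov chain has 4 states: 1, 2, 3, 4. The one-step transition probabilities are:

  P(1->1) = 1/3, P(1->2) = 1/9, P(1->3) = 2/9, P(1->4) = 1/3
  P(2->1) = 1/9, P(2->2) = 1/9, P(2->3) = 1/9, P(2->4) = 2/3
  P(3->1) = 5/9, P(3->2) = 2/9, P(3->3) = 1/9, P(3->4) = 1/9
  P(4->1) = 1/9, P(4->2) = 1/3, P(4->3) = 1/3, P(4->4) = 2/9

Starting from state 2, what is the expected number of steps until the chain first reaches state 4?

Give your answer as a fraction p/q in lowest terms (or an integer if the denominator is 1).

Let h_i = expected steps to first reach 4 from state i.
Boundary: h_4 = 0.
First-step equations for the other states:
  h_1 = 1 + 1/3*h_1 + 1/9*h_2 + 2/9*h_3 + 1/3*h_4
  h_2 = 1 + 1/9*h_1 + 1/9*h_2 + 1/9*h_3 + 2/3*h_4
  h_3 = 1 + 5/9*h_1 + 2/9*h_2 + 1/9*h_3 + 1/9*h_4

Substituting h_4 = 0 and rearranging gives the linear system (I - Q) h = 1:
  [2/3, -1/9, -2/9] . (h_1, h_2, h_3) = 1
  [-1/9, 8/9, -1/9] . (h_1, h_2, h_3) = 1
  [-5/9, -2/9, 8/9] . (h_1, h_2, h_3) = 1

Solving yields:
  h_1 = 819/275
  h_2 = 531/275
  h_3 = 954/275

Starting state is 2, so the expected hitting time is h_2 = 531/275.

Answer: 531/275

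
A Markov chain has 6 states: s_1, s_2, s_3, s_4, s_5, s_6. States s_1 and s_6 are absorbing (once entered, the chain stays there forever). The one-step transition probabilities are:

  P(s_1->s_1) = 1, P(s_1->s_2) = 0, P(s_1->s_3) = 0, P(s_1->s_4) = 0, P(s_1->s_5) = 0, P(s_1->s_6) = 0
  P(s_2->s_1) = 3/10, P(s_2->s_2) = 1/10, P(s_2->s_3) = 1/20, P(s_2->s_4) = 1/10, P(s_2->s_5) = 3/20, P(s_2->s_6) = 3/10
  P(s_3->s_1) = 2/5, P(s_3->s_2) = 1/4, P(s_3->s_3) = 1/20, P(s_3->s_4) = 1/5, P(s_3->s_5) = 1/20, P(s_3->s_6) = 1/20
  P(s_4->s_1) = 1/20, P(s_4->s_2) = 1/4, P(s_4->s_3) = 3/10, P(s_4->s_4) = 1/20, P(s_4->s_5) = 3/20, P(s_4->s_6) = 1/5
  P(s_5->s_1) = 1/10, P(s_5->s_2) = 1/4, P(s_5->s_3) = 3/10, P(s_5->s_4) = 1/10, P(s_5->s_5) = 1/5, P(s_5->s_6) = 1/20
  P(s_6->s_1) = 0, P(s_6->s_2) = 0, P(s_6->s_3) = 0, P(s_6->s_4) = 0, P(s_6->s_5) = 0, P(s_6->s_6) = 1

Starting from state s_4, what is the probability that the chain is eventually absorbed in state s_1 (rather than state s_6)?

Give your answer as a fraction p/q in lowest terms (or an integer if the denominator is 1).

Let a_i = P(absorbed in s_1 | start in state i).
Boundary conditions: a_s_1 = 1, a_s_6 = 0.
For each transient state i, a_i = sum_j P(i->j) * a_j:
  a_s_2 = 3/10*a_s_1 + 1/10*a_s_2 + 1/20*a_s_3 + 1/10*a_s_4 + 3/20*a_s_5 + 3/10*a_s_6
  a_s_3 = 2/5*a_s_1 + 1/4*a_s_2 + 1/20*a_s_3 + 1/5*a_s_4 + 1/20*a_s_5 + 1/20*a_s_6
  a_s_4 = 1/20*a_s_1 + 1/4*a_s_2 + 3/10*a_s_3 + 1/20*a_s_4 + 3/20*a_s_5 + 1/5*a_s_6
  a_s_5 = 1/10*a_s_1 + 1/4*a_s_2 + 3/10*a_s_3 + 1/10*a_s_4 + 1/5*a_s_5 + 1/20*a_s_6

Substituting a_s_1 = 1 and a_s_6 = 0, rearrange to (I - Q) a = r where r[i] = P(i -> s_1):
  [9/10, -1/20, -1/10, -3/20] . (a_s_2, a_s_3, a_s_4, a_s_5) = 3/10
  [-1/4, 19/20, -1/5, -1/20] . (a_s_2, a_s_3, a_s_4, a_s_5) = 2/5
  [-1/4, -3/10, 19/20, -3/20] . (a_s_2, a_s_3, a_s_4, a_s_5) = 1/20
  [-1/4, -3/10, -1/10, 4/5] . (a_s_2, a_s_3, a_s_4, a_s_5) = 1/10

Solving yields:
  a_s_2 = 5112/9605
  a_s_3 = 6737/9605
  a_s_4 = 4916/9605
  a_s_5 = 5939/9605

Starting state is s_4, so the absorption probability is a_s_4 = 4916/9605.

Answer: 4916/9605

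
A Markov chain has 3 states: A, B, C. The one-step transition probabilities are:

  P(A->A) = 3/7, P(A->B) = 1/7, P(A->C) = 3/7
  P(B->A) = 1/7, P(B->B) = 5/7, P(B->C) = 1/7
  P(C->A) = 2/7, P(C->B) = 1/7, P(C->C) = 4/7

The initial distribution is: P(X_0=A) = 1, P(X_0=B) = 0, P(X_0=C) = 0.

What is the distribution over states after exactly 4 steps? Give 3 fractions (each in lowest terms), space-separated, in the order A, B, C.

Propagating the distribution step by step (d_{t+1} = d_t * P):
d_0 = (A=1, B=0, C=0)
  d_1[A] = 1*3/7 + 0*1/7 + 0*2/7 = 3/7
  d_1[B] = 1*1/7 + 0*5/7 + 0*1/7 = 1/7
  d_1[C] = 1*3/7 + 0*1/7 + 0*4/7 = 3/7
d_1 = (A=3/7, B=1/7, C=3/7)
  d_2[A] = 3/7*3/7 + 1/7*1/7 + 3/7*2/7 = 16/49
  d_2[B] = 3/7*1/7 + 1/7*5/7 + 3/7*1/7 = 11/49
  d_2[C] = 3/7*3/7 + 1/7*1/7 + 3/7*4/7 = 22/49
d_2 = (A=16/49, B=11/49, C=22/49)
  d_3[A] = 16/49*3/7 + 11/49*1/7 + 22/49*2/7 = 103/343
  d_3[B] = 16/49*1/7 + 11/49*5/7 + 22/49*1/7 = 93/343
  d_3[C] = 16/49*3/7 + 11/49*1/7 + 22/49*4/7 = 3/7
d_3 = (A=103/343, B=93/343, C=3/7)
  d_4[A] = 103/343*3/7 + 93/343*1/7 + 3/7*2/7 = 696/2401
  d_4[B] = 103/343*1/7 + 93/343*5/7 + 3/7*1/7 = 715/2401
  d_4[C] = 103/343*3/7 + 93/343*1/7 + 3/7*4/7 = 990/2401
d_4 = (A=696/2401, B=715/2401, C=990/2401)

Answer: 696/2401 715/2401 990/2401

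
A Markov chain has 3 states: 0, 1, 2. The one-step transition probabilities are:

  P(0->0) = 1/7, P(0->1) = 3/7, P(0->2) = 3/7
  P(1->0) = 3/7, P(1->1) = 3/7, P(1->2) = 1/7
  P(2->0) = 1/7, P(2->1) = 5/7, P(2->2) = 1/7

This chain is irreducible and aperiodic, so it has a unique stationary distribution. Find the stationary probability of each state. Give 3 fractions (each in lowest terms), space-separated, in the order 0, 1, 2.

Answer: 19/67 33/67 15/67

Derivation:
The stationary distribution satisfies pi = pi * P, i.e.:
  pi_0 = 1/7*pi_0 + 3/7*pi_1 + 1/7*pi_2
  pi_1 = 3/7*pi_0 + 3/7*pi_1 + 5/7*pi_2
  pi_2 = 3/7*pi_0 + 1/7*pi_1 + 1/7*pi_2
with normalization: pi_0 + pi_1 + pi_2 = 1.

Using the first 2 balance equations plus normalization, the linear system A*pi = b is:
  [-6/7, 3/7, 1/7] . pi = 0
  [3/7, -4/7, 5/7] . pi = 0
  [1, 1, 1] . pi = 1

Solving yields:
  pi_0 = 19/67
  pi_1 = 33/67
  pi_2 = 15/67

Verification (pi * P):
  19/67*1/7 + 33/67*3/7 + 15/67*1/7 = 19/67 = pi_0  (ok)
  19/67*3/7 + 33/67*3/7 + 15/67*5/7 = 33/67 = pi_1  (ok)
  19/67*3/7 + 33/67*1/7 + 15/67*1/7 = 15/67 = pi_2  (ok)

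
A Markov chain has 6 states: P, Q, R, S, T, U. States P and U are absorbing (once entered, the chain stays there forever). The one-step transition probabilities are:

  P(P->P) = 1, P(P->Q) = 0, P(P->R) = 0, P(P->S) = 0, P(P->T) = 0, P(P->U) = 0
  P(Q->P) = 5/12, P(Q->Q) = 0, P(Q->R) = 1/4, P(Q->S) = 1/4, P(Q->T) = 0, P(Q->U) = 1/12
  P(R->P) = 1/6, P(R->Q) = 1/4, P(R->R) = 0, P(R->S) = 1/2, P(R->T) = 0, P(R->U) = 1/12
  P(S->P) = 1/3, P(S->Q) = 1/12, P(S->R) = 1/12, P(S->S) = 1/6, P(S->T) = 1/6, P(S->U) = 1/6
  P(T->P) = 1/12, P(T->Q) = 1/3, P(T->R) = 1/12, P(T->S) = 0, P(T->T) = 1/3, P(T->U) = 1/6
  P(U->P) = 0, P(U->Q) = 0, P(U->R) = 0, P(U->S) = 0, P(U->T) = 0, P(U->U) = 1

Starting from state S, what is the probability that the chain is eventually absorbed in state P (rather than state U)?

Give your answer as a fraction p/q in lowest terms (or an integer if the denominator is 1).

Let a_i = P(absorbed in P | start in state i).
Boundary conditions: a_P = 1, a_U = 0.
For each transient state i, a_i = sum_j P(i->j) * a_j:
  a_Q = 5/12*a_P + 0*a_Q + 1/4*a_R + 1/4*a_S + 0*a_T + 1/12*a_U
  a_R = 1/6*a_P + 1/4*a_Q + 0*a_R + 1/2*a_S + 0*a_T + 1/12*a_U
  a_S = 1/3*a_P + 1/12*a_Q + 1/12*a_R + 1/6*a_S + 1/6*a_T + 1/6*a_U
  a_T = 1/12*a_P + 1/3*a_Q + 1/12*a_R + 0*a_S + 1/3*a_T + 1/6*a_U

Substituting a_P = 1 and a_U = 0, rearrange to (I - Q) a = r where r[i] = P(i -> P):
  [1, -1/4, -1/4, 0] . (a_Q, a_R, a_S, a_T) = 5/12
  [-1/4, 1, -1/2, 0] . (a_Q, a_R, a_S, a_T) = 1/6
  [-1/12, -1/12, 5/6, -1/6] . (a_Q, a_R, a_S, a_T) = 1/3
  [-1/3, -1/12, 0, 2/3] . (a_Q, a_R, a_S, a_T) = 1/12

Solving yields:
  a_Q = 382/507
  a_R = 1043/1521
  a_S = 1006/1521
  a_T = 1787/3042

Starting state is S, so the absorption probability is a_S = 1006/1521.

Answer: 1006/1521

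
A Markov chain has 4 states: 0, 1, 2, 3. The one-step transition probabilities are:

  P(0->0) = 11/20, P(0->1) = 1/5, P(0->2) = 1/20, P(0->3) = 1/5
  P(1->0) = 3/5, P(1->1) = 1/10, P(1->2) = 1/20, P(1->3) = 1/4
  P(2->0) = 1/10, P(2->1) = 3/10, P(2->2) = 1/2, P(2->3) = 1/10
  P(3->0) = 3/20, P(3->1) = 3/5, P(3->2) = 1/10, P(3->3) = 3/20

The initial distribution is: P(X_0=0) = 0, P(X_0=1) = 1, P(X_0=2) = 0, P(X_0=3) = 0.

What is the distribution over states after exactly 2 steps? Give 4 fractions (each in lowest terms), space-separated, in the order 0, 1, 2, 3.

Answer: 173/400 59/200 17/200 3/16

Derivation:
Propagating the distribution step by step (d_{t+1} = d_t * P):
d_0 = (0=0, 1=1, 2=0, 3=0)
  d_1[0] = 0*11/20 + 1*3/5 + 0*1/10 + 0*3/20 = 3/5
  d_1[1] = 0*1/5 + 1*1/10 + 0*3/10 + 0*3/5 = 1/10
  d_1[2] = 0*1/20 + 1*1/20 + 0*1/2 + 0*1/10 = 1/20
  d_1[3] = 0*1/5 + 1*1/4 + 0*1/10 + 0*3/20 = 1/4
d_1 = (0=3/5, 1=1/10, 2=1/20, 3=1/4)
  d_2[0] = 3/5*11/20 + 1/10*3/5 + 1/20*1/10 + 1/4*3/20 = 173/400
  d_2[1] = 3/5*1/5 + 1/10*1/10 + 1/20*3/10 + 1/4*3/5 = 59/200
  d_2[2] = 3/5*1/20 + 1/10*1/20 + 1/20*1/2 + 1/4*1/10 = 17/200
  d_2[3] = 3/5*1/5 + 1/10*1/4 + 1/20*1/10 + 1/4*3/20 = 3/16
d_2 = (0=173/400, 1=59/200, 2=17/200, 3=3/16)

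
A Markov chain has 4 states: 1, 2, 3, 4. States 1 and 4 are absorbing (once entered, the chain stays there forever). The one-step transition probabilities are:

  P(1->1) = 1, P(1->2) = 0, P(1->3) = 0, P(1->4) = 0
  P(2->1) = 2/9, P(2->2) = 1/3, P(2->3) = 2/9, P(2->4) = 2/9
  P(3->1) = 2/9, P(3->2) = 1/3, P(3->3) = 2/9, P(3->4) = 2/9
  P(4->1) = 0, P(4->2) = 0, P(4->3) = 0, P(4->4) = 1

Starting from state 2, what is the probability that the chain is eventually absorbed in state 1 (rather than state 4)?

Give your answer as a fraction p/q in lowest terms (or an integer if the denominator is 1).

Let a_i = P(absorbed in 1 | start in state i).
Boundary conditions: a_1 = 1, a_4 = 0.
For each transient state i, a_i = sum_j P(i->j) * a_j:
  a_2 = 2/9*a_1 + 1/3*a_2 + 2/9*a_3 + 2/9*a_4
  a_3 = 2/9*a_1 + 1/3*a_2 + 2/9*a_3 + 2/9*a_4

Substituting a_1 = 1 and a_4 = 0, rearrange to (I - Q) a = r where r[i] = P(i -> 1):
  [2/3, -2/9] . (a_2, a_3) = 2/9
  [-1/3, 7/9] . (a_2, a_3) = 2/9

Solving yields:
  a_2 = 1/2
  a_3 = 1/2

Starting state is 2, so the absorption probability is a_2 = 1/2.

Answer: 1/2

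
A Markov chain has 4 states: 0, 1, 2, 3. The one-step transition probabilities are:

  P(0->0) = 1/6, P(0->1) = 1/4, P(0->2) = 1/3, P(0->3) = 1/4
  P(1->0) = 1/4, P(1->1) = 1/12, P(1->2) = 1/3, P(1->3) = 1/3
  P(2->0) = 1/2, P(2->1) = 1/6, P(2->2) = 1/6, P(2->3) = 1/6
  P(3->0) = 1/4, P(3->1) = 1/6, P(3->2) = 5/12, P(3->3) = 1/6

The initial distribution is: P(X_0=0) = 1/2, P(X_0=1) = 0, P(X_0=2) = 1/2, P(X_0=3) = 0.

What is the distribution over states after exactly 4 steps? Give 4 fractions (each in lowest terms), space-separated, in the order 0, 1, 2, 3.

Answer: 12439/41472 3677/20736 521/1728 9175/41472

Derivation:
Propagating the distribution step by step (d_{t+1} = d_t * P):
d_0 = (0=1/2, 1=0, 2=1/2, 3=0)
  d_1[0] = 1/2*1/6 + 0*1/4 + 1/2*1/2 + 0*1/4 = 1/3
  d_1[1] = 1/2*1/4 + 0*1/12 + 1/2*1/6 + 0*1/6 = 5/24
  d_1[2] = 1/2*1/3 + 0*1/3 + 1/2*1/6 + 0*5/12 = 1/4
  d_1[3] = 1/2*1/4 + 0*1/3 + 1/2*1/6 + 0*1/6 = 5/24
d_1 = (0=1/3, 1=5/24, 2=1/4, 3=5/24)
  d_2[0] = 1/3*1/6 + 5/24*1/4 + 1/4*1/2 + 5/24*1/4 = 41/144
  d_2[1] = 1/3*1/4 + 5/24*1/12 + 1/4*1/6 + 5/24*1/6 = 17/96
  d_2[2] = 1/3*1/3 + 5/24*1/3 + 1/4*1/6 + 5/24*5/12 = 89/288
  d_2[3] = 1/3*1/4 + 5/24*1/3 + 1/4*1/6 + 5/24*1/6 = 11/48
d_2 = (0=41/144, 1=17/96, 2=89/288, 3=11/48)
  d_3[0] = 41/144*1/6 + 17/96*1/4 + 89/288*1/2 + 11/48*1/4 = 1049/3456
  d_3[1] = 41/144*1/4 + 17/96*1/12 + 89/288*1/6 + 11/48*1/6 = 607/3456
  d_3[2] = 41/144*1/3 + 17/96*1/3 + 89/288*1/6 + 11/48*5/12 = 65/216
  d_3[3] = 41/144*1/4 + 17/96*1/3 + 89/288*1/6 + 11/48*1/6 = 95/432
d_3 = (0=1049/3456, 1=607/3456, 2=65/216, 3=95/432)
  d_4[0] = 1049/3456*1/6 + 607/3456*1/4 + 65/216*1/2 + 95/432*1/4 = 12439/41472
  d_4[1] = 1049/3456*1/4 + 607/3456*1/12 + 65/216*1/6 + 95/432*1/6 = 3677/20736
  d_4[2] = 1049/3456*1/3 + 607/3456*1/3 + 65/216*1/6 + 95/432*5/12 = 521/1728
  d_4[3] = 1049/3456*1/4 + 607/3456*1/3 + 65/216*1/6 + 95/432*1/6 = 9175/41472
d_4 = (0=12439/41472, 1=3677/20736, 2=521/1728, 3=9175/41472)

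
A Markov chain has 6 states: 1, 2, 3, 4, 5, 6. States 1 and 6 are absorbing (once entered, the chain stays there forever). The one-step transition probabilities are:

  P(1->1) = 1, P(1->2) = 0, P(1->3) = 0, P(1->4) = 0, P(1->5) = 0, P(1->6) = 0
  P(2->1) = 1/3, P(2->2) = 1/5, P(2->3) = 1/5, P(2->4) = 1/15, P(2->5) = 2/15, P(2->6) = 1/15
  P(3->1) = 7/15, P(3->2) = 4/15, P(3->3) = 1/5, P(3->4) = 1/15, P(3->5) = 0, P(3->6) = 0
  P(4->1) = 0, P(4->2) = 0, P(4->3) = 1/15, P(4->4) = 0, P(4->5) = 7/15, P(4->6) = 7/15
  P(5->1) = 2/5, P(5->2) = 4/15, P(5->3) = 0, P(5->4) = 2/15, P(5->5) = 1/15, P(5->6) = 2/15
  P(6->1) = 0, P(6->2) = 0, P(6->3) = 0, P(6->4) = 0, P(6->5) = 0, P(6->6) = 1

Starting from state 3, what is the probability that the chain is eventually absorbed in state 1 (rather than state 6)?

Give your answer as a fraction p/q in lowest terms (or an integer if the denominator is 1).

Let a_i = P(absorbed in 1 | start in state i).
Boundary conditions: a_1 = 1, a_6 = 0.
For each transient state i, a_i = sum_j P(i->j) * a_j:
  a_2 = 1/3*a_1 + 1/5*a_2 + 1/5*a_3 + 1/15*a_4 + 2/15*a_5 + 1/15*a_6
  a_3 = 7/15*a_1 + 4/15*a_2 + 1/5*a_3 + 1/15*a_4 + 0*a_5 + 0*a_6
  a_4 = 0*a_1 + 0*a_2 + 1/15*a_3 + 0*a_4 + 7/15*a_5 + 7/15*a_6
  a_5 = 2/5*a_1 + 4/15*a_2 + 0*a_3 + 2/15*a_4 + 1/15*a_5 + 2/15*a_6

Substituting a_1 = 1 and a_6 = 0, rearrange to (I - Q) a = r where r[i] = P(i -> 1):
  [4/5, -1/5, -1/15, -2/15] . (a_2, a_3, a_4, a_5) = 1/3
  [-4/15, 4/5, -1/15, 0] . (a_2, a_3, a_4, a_5) = 7/15
  [0, -1/15, 1, -7/15] . (a_2, a_3, a_4, a_5) = 0
  [-4/15, 0, -2/15, 14/15] . (a_2, a_3, a_4, a_5) = 2/5

Solving yields:
  a_2 = 1871/2378
  a_3 = 36/41
  a_4 = 463/1189
  a_5 = 843/1189

Starting state is 3, so the absorption probability is a_3 = 36/41.

Answer: 36/41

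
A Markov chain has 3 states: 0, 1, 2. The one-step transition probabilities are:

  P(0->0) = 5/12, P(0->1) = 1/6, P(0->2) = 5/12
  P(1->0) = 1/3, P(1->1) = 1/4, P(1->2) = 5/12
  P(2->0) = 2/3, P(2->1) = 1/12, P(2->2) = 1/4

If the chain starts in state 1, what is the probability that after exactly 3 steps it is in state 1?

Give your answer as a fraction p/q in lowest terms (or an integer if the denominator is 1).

Computing P^3 by repeated multiplication:
P^1 =
  0: [5/12, 1/6, 5/12]
  1: [1/3, 1/4, 5/12]
  2: [2/3, 1/12, 1/4]
P^2 =
  0: [73/144, 7/48, 25/72]
  1: [1/2, 11/72, 25/72]
  2: [17/36, 11/72, 3/8]
P^3 =
  0: [283/576, 259/1728, 155/432]
  1: [53/108, 65/432, 155/432]
  2: [215/432, 4/27, 17/48]

(P^3)[1 -> 1] = 65/432

Answer: 65/432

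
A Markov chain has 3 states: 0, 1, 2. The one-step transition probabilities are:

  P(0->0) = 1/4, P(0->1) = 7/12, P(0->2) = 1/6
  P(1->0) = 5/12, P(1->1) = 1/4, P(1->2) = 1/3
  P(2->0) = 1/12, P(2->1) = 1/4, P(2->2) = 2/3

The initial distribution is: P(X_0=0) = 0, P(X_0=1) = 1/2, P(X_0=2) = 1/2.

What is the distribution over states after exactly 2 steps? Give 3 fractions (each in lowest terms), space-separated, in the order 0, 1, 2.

Answer: 5/24 1/3 11/24

Derivation:
Propagating the distribution step by step (d_{t+1} = d_t * P):
d_0 = (0=0, 1=1/2, 2=1/2)
  d_1[0] = 0*1/4 + 1/2*5/12 + 1/2*1/12 = 1/4
  d_1[1] = 0*7/12 + 1/2*1/4 + 1/2*1/4 = 1/4
  d_1[2] = 0*1/6 + 1/2*1/3 + 1/2*2/3 = 1/2
d_1 = (0=1/4, 1=1/4, 2=1/2)
  d_2[0] = 1/4*1/4 + 1/4*5/12 + 1/2*1/12 = 5/24
  d_2[1] = 1/4*7/12 + 1/4*1/4 + 1/2*1/4 = 1/3
  d_2[2] = 1/4*1/6 + 1/4*1/3 + 1/2*2/3 = 11/24
d_2 = (0=5/24, 1=1/3, 2=11/24)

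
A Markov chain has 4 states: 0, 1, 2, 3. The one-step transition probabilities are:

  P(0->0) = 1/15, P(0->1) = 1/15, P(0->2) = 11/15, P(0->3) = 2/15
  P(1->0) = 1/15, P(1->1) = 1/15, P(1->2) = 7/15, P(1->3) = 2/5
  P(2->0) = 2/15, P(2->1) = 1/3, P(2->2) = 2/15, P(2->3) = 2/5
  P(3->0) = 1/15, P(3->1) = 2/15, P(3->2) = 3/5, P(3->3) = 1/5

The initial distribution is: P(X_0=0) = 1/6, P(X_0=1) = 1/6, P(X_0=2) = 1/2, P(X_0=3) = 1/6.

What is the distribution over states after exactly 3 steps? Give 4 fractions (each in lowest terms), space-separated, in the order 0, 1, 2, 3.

Answer: 1909/20250 4003/20250 7981/20250 2119/6750

Derivation:
Propagating the distribution step by step (d_{t+1} = d_t * P):
d_0 = (0=1/6, 1=1/6, 2=1/2, 3=1/6)
  d_1[0] = 1/6*1/15 + 1/6*1/15 + 1/2*2/15 + 1/6*1/15 = 1/10
  d_1[1] = 1/6*1/15 + 1/6*1/15 + 1/2*1/3 + 1/6*2/15 = 19/90
  d_1[2] = 1/6*11/15 + 1/6*7/15 + 1/2*2/15 + 1/6*3/5 = 11/30
  d_1[3] = 1/6*2/15 + 1/6*2/5 + 1/2*2/5 + 1/6*1/5 = 29/90
d_1 = (0=1/10, 1=19/90, 2=11/30, 3=29/90)
  d_2[0] = 1/10*1/15 + 19/90*1/15 + 11/30*2/15 + 29/90*1/15 = 41/450
  d_2[1] = 1/10*1/15 + 19/90*1/15 + 11/30*1/3 + 29/90*2/15 = 251/1350
  d_2[2] = 1/10*11/15 + 19/90*7/15 + 11/30*2/15 + 29/90*3/5 = 559/1350
  d_2[3] = 1/10*2/15 + 19/90*2/5 + 11/30*2/5 + 29/90*1/5 = 139/450
d_2 = (0=41/450, 1=251/1350, 2=559/1350, 3=139/450)
  d_3[0] = 41/450*1/15 + 251/1350*1/15 + 559/1350*2/15 + 139/450*1/15 = 1909/20250
  d_3[1] = 41/450*1/15 + 251/1350*1/15 + 559/1350*1/3 + 139/450*2/15 = 4003/20250
  d_3[2] = 41/450*11/15 + 251/1350*7/15 + 559/1350*2/15 + 139/450*3/5 = 7981/20250
  d_3[3] = 41/450*2/15 + 251/1350*2/5 + 559/1350*2/5 + 139/450*1/5 = 2119/6750
d_3 = (0=1909/20250, 1=4003/20250, 2=7981/20250, 3=2119/6750)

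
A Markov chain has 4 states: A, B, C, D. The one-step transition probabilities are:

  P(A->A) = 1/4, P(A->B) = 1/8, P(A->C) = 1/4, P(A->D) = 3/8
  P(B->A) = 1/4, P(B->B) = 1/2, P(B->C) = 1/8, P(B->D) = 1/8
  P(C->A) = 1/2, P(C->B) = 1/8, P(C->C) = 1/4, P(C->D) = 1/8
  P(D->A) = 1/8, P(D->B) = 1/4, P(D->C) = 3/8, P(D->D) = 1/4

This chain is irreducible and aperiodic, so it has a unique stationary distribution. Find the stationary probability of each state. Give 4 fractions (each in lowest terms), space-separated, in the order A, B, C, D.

The stationary distribution satisfies pi = pi * P, i.e.:
  pi_A = 1/4*pi_A + 1/4*pi_B + 1/2*pi_C + 1/8*pi_D
  pi_B = 1/8*pi_A + 1/2*pi_B + 1/8*pi_C + 1/4*pi_D
  pi_C = 1/4*pi_A + 1/8*pi_B + 1/4*pi_C + 3/8*pi_D
  pi_D = 3/8*pi_A + 1/8*pi_B + 1/8*pi_C + 1/4*pi_D
with normalization: pi_A + pi_B + pi_C + pi_D = 1.

Using the first 3 balance equations plus normalization, the linear system A*pi = b is:
  [-3/4, 1/4, 1/2, 1/8] . pi = 0
  [1/8, -1/2, 1/8, 1/4] . pi = 0
  [1/4, 1/8, -3/4, 3/8] . pi = 0
  [1, 1, 1, 1] . pi = 1

Solving yields:
  pi_A = 109/384
  pi_B = 47/192
  pi_C = 95/384
  pi_D = 43/192

Verification (pi * P):
  109/384*1/4 + 47/192*1/4 + 95/384*1/2 + 43/192*1/8 = 109/384 = pi_A  (ok)
  109/384*1/8 + 47/192*1/2 + 95/384*1/8 + 43/192*1/4 = 47/192 = pi_B  (ok)
  109/384*1/4 + 47/192*1/8 + 95/384*1/4 + 43/192*3/8 = 95/384 = pi_C  (ok)
  109/384*3/8 + 47/192*1/8 + 95/384*1/8 + 43/192*1/4 = 43/192 = pi_D  (ok)

Answer: 109/384 47/192 95/384 43/192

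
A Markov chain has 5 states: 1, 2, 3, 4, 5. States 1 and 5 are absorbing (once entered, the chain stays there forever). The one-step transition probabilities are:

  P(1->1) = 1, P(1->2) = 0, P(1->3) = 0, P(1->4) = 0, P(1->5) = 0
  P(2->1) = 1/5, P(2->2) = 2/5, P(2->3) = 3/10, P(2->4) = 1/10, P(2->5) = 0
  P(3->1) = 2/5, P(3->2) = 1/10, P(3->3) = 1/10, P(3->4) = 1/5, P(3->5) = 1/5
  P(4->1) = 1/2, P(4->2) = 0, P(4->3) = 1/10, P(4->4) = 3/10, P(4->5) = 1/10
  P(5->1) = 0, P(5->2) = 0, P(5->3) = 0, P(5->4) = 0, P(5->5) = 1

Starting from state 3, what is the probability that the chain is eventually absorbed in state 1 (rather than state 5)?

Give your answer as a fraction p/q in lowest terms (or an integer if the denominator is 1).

Answer: 247/344

Derivation:
Let a_i = P(absorbed in 1 | start in state i).
Boundary conditions: a_1 = 1, a_5 = 0.
For each transient state i, a_i = sum_j P(i->j) * a_j:
  a_2 = 1/5*a_1 + 2/5*a_2 + 3/10*a_3 + 1/10*a_4 + 0*a_5
  a_3 = 2/5*a_1 + 1/10*a_2 + 1/10*a_3 + 1/5*a_4 + 1/5*a_5
  a_4 = 1/2*a_1 + 0*a_2 + 1/10*a_3 + 3/10*a_4 + 1/10*a_5

Substituting a_1 = 1 and a_5 = 0, rearrange to (I - Q) a = r where r[i] = P(i -> 1):
  [3/5, -3/10, -1/10] . (a_2, a_3, a_4) = 1/5
  [-1/10, 9/10, -1/5] . (a_2, a_3, a_4) = 2/5
  [0, -1/10, 7/10] . (a_2, a_3, a_4) = 1/2

Solving yields:
  a_2 = 285/344
  a_3 = 247/344
  a_4 = 281/344

Starting state is 3, so the absorption probability is a_3 = 247/344.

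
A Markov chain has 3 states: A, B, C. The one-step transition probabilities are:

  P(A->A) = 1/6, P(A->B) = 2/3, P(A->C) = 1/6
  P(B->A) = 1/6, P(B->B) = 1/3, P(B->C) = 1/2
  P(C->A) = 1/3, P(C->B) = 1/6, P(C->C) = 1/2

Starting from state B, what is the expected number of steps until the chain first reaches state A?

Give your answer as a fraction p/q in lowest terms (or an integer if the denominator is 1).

Answer: 4

Derivation:
Let h_i = expected steps to first reach A from state i.
Boundary: h_A = 0.
First-step equations for the other states:
  h_B = 1 + 1/6*h_A + 1/3*h_B + 1/2*h_C
  h_C = 1 + 1/3*h_A + 1/6*h_B + 1/2*h_C

Substituting h_A = 0 and rearranging gives the linear system (I - Q) h = 1:
  [2/3, -1/2] . (h_B, h_C) = 1
  [-1/6, 1/2] . (h_B, h_C) = 1

Solving yields:
  h_B = 4
  h_C = 10/3

Starting state is B, so the expected hitting time is h_B = 4.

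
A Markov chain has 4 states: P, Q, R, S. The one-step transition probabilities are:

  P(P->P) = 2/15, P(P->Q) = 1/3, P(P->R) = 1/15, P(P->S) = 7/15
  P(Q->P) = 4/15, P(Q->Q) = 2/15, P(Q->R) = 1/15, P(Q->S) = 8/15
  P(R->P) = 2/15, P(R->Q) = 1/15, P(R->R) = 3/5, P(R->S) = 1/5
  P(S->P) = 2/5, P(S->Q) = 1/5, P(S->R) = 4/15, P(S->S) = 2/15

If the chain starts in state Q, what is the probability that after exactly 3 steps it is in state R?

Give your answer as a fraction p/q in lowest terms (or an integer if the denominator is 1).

Answer: 158/675

Derivation:
Computing P^3 by repeated multiplication:
P^1 =
  P: [2/15, 1/3, 1/15, 7/15]
  Q: [4/15, 2/15, 1/15, 8/15]
  R: [2/15, 1/15, 3/5, 1/5]
  S: [2/5, 1/5, 4/15, 2/15]
P^2 =
  P: [68/225, 14/75, 44/225, 71/225]
  Q: [22/75, 49/225, 47/225, 7/25]
  R: [44/225, 2/15, 32/75, 11/45]
  S: [44/225, 46/225, 53/225, 82/225]
P^3 =
  P: [818/3375, 227/1125, 158/675, 362/1125]
  Q: [32/135, 664/3375, 158/675, 1121/3375]
  R: [146/675, 541/3375, 386/1125, 946/3375]
  S: [58/225, 611/3375, 179/675, 37/125]

(P^3)[Q -> R] = 158/675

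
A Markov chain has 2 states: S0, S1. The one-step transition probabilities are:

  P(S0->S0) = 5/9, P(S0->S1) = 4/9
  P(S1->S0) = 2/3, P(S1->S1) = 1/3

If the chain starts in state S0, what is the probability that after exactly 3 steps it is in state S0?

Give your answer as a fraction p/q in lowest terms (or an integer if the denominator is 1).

Computing P^3 by repeated multiplication:
P^1 =
  S0: [5/9, 4/9]
  S1: [2/3, 1/3]
P^2 =
  S0: [49/81, 32/81]
  S1: [16/27, 11/27]
P^3 =
  S0: [437/729, 292/729]
  S1: [146/243, 97/243]

(P^3)[S0 -> S0] = 437/729

Answer: 437/729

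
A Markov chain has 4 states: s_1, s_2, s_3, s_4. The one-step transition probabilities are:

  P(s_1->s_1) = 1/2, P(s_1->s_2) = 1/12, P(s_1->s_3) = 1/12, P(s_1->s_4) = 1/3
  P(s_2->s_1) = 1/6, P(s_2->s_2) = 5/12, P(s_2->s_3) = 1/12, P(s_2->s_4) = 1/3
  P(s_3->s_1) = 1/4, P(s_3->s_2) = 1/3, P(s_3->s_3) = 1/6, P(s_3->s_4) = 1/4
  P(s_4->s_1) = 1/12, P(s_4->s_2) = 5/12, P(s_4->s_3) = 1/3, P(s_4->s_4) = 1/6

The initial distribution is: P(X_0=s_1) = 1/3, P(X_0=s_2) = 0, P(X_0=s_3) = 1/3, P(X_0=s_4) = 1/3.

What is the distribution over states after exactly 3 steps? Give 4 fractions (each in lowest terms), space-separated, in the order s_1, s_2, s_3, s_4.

Answer: 1255/5184 275/864 859/5184 355/1296

Derivation:
Propagating the distribution step by step (d_{t+1} = d_t * P):
d_0 = (s_1=1/3, s_2=0, s_3=1/3, s_4=1/3)
  d_1[s_1] = 1/3*1/2 + 0*1/6 + 1/3*1/4 + 1/3*1/12 = 5/18
  d_1[s_2] = 1/3*1/12 + 0*5/12 + 1/3*1/3 + 1/3*5/12 = 5/18
  d_1[s_3] = 1/3*1/12 + 0*1/12 + 1/3*1/6 + 1/3*1/3 = 7/36
  d_1[s_4] = 1/3*1/3 + 0*1/3 + 1/3*1/4 + 1/3*1/6 = 1/4
d_1 = (s_1=5/18, s_2=5/18, s_3=7/36, s_4=1/4)
  d_2[s_1] = 5/18*1/2 + 5/18*1/6 + 7/36*1/4 + 1/4*1/12 = 55/216
  d_2[s_2] = 5/18*1/12 + 5/18*5/12 + 7/36*1/3 + 1/4*5/12 = 133/432
  d_2[s_3] = 5/18*1/12 + 5/18*1/12 + 7/36*1/6 + 1/4*1/3 = 35/216
  d_2[s_4] = 5/18*1/3 + 5/18*1/3 + 7/36*1/4 + 1/4*1/6 = 119/432
d_2 = (s_1=55/216, s_2=133/432, s_3=35/216, s_4=119/432)
  d_3[s_1] = 55/216*1/2 + 133/432*1/6 + 35/216*1/4 + 119/432*1/12 = 1255/5184
  d_3[s_2] = 55/216*1/12 + 133/432*5/12 + 35/216*1/3 + 119/432*5/12 = 275/864
  d_3[s_3] = 55/216*1/12 + 133/432*1/12 + 35/216*1/6 + 119/432*1/3 = 859/5184
  d_3[s_4] = 55/216*1/3 + 133/432*1/3 + 35/216*1/4 + 119/432*1/6 = 355/1296
d_3 = (s_1=1255/5184, s_2=275/864, s_3=859/5184, s_4=355/1296)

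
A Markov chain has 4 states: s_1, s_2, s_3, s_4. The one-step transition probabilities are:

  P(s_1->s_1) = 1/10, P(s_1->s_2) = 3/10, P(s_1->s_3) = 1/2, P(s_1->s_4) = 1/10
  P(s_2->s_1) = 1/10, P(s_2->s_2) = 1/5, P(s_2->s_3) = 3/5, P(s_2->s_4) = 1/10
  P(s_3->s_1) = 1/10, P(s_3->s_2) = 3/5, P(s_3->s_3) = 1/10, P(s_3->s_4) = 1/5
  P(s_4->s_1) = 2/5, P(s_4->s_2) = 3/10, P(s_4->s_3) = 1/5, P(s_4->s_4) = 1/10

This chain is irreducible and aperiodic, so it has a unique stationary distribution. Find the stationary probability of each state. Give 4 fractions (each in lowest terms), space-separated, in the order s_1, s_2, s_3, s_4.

Answer: 217/1543 570/1543 547/1543 209/1543

Derivation:
The stationary distribution satisfies pi = pi * P, i.e.:
  pi_s_1 = 1/10*pi_s_1 + 1/10*pi_s_2 + 1/10*pi_s_3 + 2/5*pi_s_4
  pi_s_2 = 3/10*pi_s_1 + 1/5*pi_s_2 + 3/5*pi_s_3 + 3/10*pi_s_4
  pi_s_3 = 1/2*pi_s_1 + 3/5*pi_s_2 + 1/10*pi_s_3 + 1/5*pi_s_4
  pi_s_4 = 1/10*pi_s_1 + 1/10*pi_s_2 + 1/5*pi_s_3 + 1/10*pi_s_4
with normalization: pi_s_1 + pi_s_2 + pi_s_3 + pi_s_4 = 1.

Using the first 3 balance equations plus normalization, the linear system A*pi = b is:
  [-9/10, 1/10, 1/10, 2/5] . pi = 0
  [3/10, -4/5, 3/5, 3/10] . pi = 0
  [1/2, 3/5, -9/10, 1/5] . pi = 0
  [1, 1, 1, 1] . pi = 1

Solving yields:
  pi_s_1 = 217/1543
  pi_s_2 = 570/1543
  pi_s_3 = 547/1543
  pi_s_4 = 209/1543

Verification (pi * P):
  217/1543*1/10 + 570/1543*1/10 + 547/1543*1/10 + 209/1543*2/5 = 217/1543 = pi_s_1  (ok)
  217/1543*3/10 + 570/1543*1/5 + 547/1543*3/5 + 209/1543*3/10 = 570/1543 = pi_s_2  (ok)
  217/1543*1/2 + 570/1543*3/5 + 547/1543*1/10 + 209/1543*1/5 = 547/1543 = pi_s_3  (ok)
  217/1543*1/10 + 570/1543*1/10 + 547/1543*1/5 + 209/1543*1/10 = 209/1543 = pi_s_4  (ok)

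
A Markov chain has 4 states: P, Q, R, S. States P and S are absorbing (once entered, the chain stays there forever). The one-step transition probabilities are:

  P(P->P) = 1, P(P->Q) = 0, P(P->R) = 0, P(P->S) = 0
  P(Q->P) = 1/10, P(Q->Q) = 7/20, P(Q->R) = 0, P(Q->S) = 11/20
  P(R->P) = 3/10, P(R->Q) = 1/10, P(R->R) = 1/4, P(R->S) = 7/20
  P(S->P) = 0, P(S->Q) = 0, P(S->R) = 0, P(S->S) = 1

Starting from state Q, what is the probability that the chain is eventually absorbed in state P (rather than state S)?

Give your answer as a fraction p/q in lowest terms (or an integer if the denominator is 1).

Let a_i = P(absorbed in P | start in state i).
Boundary conditions: a_P = 1, a_S = 0.
For each transient state i, a_i = sum_j P(i->j) * a_j:
  a_Q = 1/10*a_P + 7/20*a_Q + 0*a_R + 11/20*a_S
  a_R = 3/10*a_P + 1/10*a_Q + 1/4*a_R + 7/20*a_S

Substituting a_P = 1 and a_S = 0, rearrange to (I - Q) a = r where r[i] = P(i -> P):
  [13/20, 0] . (a_Q, a_R) = 1/10
  [-1/10, 3/4] . (a_Q, a_R) = 3/10

Solving yields:
  a_Q = 2/13
  a_R = 82/195

Starting state is Q, so the absorption probability is a_Q = 2/13.

Answer: 2/13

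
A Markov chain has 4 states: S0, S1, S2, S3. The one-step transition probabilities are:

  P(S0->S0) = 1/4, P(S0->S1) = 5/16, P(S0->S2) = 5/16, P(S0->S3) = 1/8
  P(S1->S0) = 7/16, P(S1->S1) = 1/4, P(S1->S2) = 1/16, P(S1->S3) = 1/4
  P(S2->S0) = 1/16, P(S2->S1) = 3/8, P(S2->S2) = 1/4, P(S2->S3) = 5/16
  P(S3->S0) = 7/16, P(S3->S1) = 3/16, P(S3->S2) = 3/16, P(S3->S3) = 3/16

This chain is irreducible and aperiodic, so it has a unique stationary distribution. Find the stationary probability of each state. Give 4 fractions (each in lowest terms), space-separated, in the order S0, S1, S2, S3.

The stationary distribution satisfies pi = pi * P, i.e.:
  pi_S0 = 1/4*pi_S0 + 7/16*pi_S1 + 1/16*pi_S2 + 7/16*pi_S3
  pi_S1 = 5/16*pi_S0 + 1/4*pi_S1 + 3/8*pi_S2 + 3/16*pi_S3
  pi_S2 = 5/16*pi_S0 + 1/16*pi_S1 + 1/4*pi_S2 + 3/16*pi_S3
  pi_S3 = 1/8*pi_S0 + 1/4*pi_S1 + 5/16*pi_S2 + 3/16*pi_S3
with normalization: pi_S0 + pi_S1 + pi_S2 + pi_S3 = 1.

Using the first 3 balance equations plus normalization, the linear system A*pi = b is:
  [-3/4, 7/16, 1/16, 7/16] . pi = 0
  [5/16, -3/4, 3/8, 3/16] . pi = 0
  [5/16, 1/16, -3/4, 3/16] . pi = 0
  [1, 1, 1, 1] . pi = 1

Solving yields:
  pi_S0 = 461/1515
  pi_S1 = 142/505
  pi_S2 = 923/4545
  pi_S3 = 961/4545

Verification (pi * P):
  461/1515*1/4 + 142/505*7/16 + 923/4545*1/16 + 961/4545*7/16 = 461/1515 = pi_S0  (ok)
  461/1515*5/16 + 142/505*1/4 + 923/4545*3/8 + 961/4545*3/16 = 142/505 = pi_S1  (ok)
  461/1515*5/16 + 142/505*1/16 + 923/4545*1/4 + 961/4545*3/16 = 923/4545 = pi_S2  (ok)
  461/1515*1/8 + 142/505*1/4 + 923/4545*5/16 + 961/4545*3/16 = 961/4545 = pi_S3  (ok)

Answer: 461/1515 142/505 923/4545 961/4545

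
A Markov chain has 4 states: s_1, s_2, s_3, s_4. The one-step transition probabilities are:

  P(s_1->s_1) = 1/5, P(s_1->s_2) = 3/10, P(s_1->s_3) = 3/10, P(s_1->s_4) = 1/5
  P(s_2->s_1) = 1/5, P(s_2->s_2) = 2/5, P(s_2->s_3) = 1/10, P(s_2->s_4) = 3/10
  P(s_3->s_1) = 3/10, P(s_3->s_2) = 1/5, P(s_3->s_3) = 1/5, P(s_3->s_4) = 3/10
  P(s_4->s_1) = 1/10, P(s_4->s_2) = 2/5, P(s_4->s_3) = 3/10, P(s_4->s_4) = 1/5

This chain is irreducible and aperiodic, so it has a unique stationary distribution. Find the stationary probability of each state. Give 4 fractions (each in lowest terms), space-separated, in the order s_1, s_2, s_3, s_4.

The stationary distribution satisfies pi = pi * P, i.e.:
  pi_s_1 = 1/5*pi_s_1 + 1/5*pi_s_2 + 3/10*pi_s_3 + 1/10*pi_s_4
  pi_s_2 = 3/10*pi_s_1 + 2/5*pi_s_2 + 1/5*pi_s_3 + 2/5*pi_s_4
  pi_s_3 = 3/10*pi_s_1 + 1/10*pi_s_2 + 1/5*pi_s_3 + 3/10*pi_s_4
  pi_s_4 = 1/5*pi_s_1 + 3/10*pi_s_2 + 3/10*pi_s_3 + 1/5*pi_s_4
with normalization: pi_s_1 + pi_s_2 + pi_s_3 + pi_s_4 = 1.

Using the first 3 balance equations plus normalization, the linear system A*pi = b is:
  [-4/5, 1/5, 3/10, 1/10] . pi = 0
  [3/10, -3/5, 1/5, 2/5] . pi = 0
  [3/10, 1/10, -4/5, 3/10] . pi = 0
  [1, 1, 1, 1] . pi = 1

Solving yields:
  pi_s_1 = 188/961
  pi_s_2 = 325/961
  pi_s_3 = 203/961
  pi_s_4 = 245/961

Verification (pi * P):
  188/961*1/5 + 325/961*1/5 + 203/961*3/10 + 245/961*1/10 = 188/961 = pi_s_1  (ok)
  188/961*3/10 + 325/961*2/5 + 203/961*1/5 + 245/961*2/5 = 325/961 = pi_s_2  (ok)
  188/961*3/10 + 325/961*1/10 + 203/961*1/5 + 245/961*3/10 = 203/961 = pi_s_3  (ok)
  188/961*1/5 + 325/961*3/10 + 203/961*3/10 + 245/961*1/5 = 245/961 = pi_s_4  (ok)

Answer: 188/961 325/961 203/961 245/961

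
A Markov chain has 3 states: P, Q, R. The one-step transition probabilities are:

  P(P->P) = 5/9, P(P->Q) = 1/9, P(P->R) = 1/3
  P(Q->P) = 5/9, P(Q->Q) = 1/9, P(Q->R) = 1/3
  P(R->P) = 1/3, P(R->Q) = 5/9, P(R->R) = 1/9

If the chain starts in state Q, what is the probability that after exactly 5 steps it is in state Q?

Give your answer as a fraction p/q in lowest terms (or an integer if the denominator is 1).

Computing P^5 by repeated multiplication:
P^1 =
  P: [5/9, 1/9, 1/3]
  Q: [5/9, 1/9, 1/3]
  R: [1/3, 5/9, 1/9]
P^2 =
  P: [13/27, 7/27, 7/27]
  Q: [13/27, 7/27, 7/27]
  R: [43/81, 13/81, 25/81]
P^3 =
  P: [121/243, 55/243, 67/243]
  Q: [121/243, 55/243, 67/243]
  R: [355/729, 181/729, 193/729]
P^4 =
  P: [1081/2187, 511/2187, 595/2187]
  Q: [1081/2187, 511/2187, 595/2187]
  R: [3259/6561, 1501/6561, 1801/6561]
P^5 =
  P: [9745/19683, 4567/19683, 5371/19683]
  Q: [9745/19683, 4567/19683, 5371/19683]
  R: [29203/59049, 13765/59049, 16081/59049]

(P^5)[Q -> Q] = 4567/19683

Answer: 4567/19683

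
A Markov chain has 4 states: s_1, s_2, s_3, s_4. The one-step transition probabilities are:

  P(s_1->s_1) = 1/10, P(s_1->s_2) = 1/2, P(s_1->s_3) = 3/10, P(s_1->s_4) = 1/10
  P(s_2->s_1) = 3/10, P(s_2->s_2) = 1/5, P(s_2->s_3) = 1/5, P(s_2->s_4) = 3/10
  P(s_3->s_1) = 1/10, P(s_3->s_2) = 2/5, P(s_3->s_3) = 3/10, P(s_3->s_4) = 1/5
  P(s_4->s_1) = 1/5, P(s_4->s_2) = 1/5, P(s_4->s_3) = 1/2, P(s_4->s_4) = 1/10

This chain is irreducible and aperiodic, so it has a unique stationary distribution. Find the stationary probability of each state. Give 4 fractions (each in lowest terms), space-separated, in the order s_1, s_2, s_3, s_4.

Answer: 242/1325 419/1325 407/1325 257/1325

Derivation:
The stationary distribution satisfies pi = pi * P, i.e.:
  pi_s_1 = 1/10*pi_s_1 + 3/10*pi_s_2 + 1/10*pi_s_3 + 1/5*pi_s_4
  pi_s_2 = 1/2*pi_s_1 + 1/5*pi_s_2 + 2/5*pi_s_3 + 1/5*pi_s_4
  pi_s_3 = 3/10*pi_s_1 + 1/5*pi_s_2 + 3/10*pi_s_3 + 1/2*pi_s_4
  pi_s_4 = 1/10*pi_s_1 + 3/10*pi_s_2 + 1/5*pi_s_3 + 1/10*pi_s_4
with normalization: pi_s_1 + pi_s_2 + pi_s_3 + pi_s_4 = 1.

Using the first 3 balance equations plus normalization, the linear system A*pi = b is:
  [-9/10, 3/10, 1/10, 1/5] . pi = 0
  [1/2, -4/5, 2/5, 1/5] . pi = 0
  [3/10, 1/5, -7/10, 1/2] . pi = 0
  [1, 1, 1, 1] . pi = 1

Solving yields:
  pi_s_1 = 242/1325
  pi_s_2 = 419/1325
  pi_s_3 = 407/1325
  pi_s_4 = 257/1325

Verification (pi * P):
  242/1325*1/10 + 419/1325*3/10 + 407/1325*1/10 + 257/1325*1/5 = 242/1325 = pi_s_1  (ok)
  242/1325*1/2 + 419/1325*1/5 + 407/1325*2/5 + 257/1325*1/5 = 419/1325 = pi_s_2  (ok)
  242/1325*3/10 + 419/1325*1/5 + 407/1325*3/10 + 257/1325*1/2 = 407/1325 = pi_s_3  (ok)
  242/1325*1/10 + 419/1325*3/10 + 407/1325*1/5 + 257/1325*1/10 = 257/1325 = pi_s_4  (ok)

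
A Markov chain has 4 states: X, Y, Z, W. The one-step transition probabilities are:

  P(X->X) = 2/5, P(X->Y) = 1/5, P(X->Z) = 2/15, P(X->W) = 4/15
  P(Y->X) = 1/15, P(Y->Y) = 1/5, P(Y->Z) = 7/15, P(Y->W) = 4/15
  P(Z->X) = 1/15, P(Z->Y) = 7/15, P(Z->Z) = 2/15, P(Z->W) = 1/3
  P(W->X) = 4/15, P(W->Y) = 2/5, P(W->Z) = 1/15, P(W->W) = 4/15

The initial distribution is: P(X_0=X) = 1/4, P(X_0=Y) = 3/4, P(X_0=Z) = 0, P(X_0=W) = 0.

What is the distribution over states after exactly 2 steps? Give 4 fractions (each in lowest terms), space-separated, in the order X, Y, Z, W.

Propagating the distribution step by step (d_{t+1} = d_t * P):
d_0 = (X=1/4, Y=3/4, Z=0, W=0)
  d_1[X] = 1/4*2/5 + 3/4*1/15 + 0*1/15 + 0*4/15 = 3/20
  d_1[Y] = 1/4*1/5 + 3/4*1/5 + 0*7/15 + 0*2/5 = 1/5
  d_1[Z] = 1/4*2/15 + 3/4*7/15 + 0*2/15 + 0*1/15 = 23/60
  d_1[W] = 1/4*4/15 + 3/4*4/15 + 0*1/3 + 0*4/15 = 4/15
d_1 = (X=3/20, Y=1/5, Z=23/60, W=4/15)
  d_2[X] = 3/20*2/5 + 1/5*1/15 + 23/60*1/15 + 4/15*4/15 = 17/100
  d_2[Y] = 3/20*1/5 + 1/5*1/5 + 23/60*7/15 + 4/15*2/5 = 16/45
  d_2[Z] = 3/20*2/15 + 1/5*7/15 + 23/60*2/15 + 4/15*1/15 = 41/225
  d_2[W] = 3/20*4/15 + 1/5*4/15 + 23/60*1/3 + 4/15*4/15 = 263/900
d_2 = (X=17/100, Y=16/45, Z=41/225, W=263/900)

Answer: 17/100 16/45 41/225 263/900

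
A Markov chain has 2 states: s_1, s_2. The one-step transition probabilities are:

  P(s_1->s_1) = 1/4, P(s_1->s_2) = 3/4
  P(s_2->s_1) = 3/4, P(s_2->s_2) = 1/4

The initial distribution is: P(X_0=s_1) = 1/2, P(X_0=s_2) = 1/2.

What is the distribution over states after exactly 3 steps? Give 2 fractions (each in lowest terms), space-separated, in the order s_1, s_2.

Answer: 1/2 1/2

Derivation:
Propagating the distribution step by step (d_{t+1} = d_t * P):
d_0 = (s_1=1/2, s_2=1/2)
  d_1[s_1] = 1/2*1/4 + 1/2*3/4 = 1/2
  d_1[s_2] = 1/2*3/4 + 1/2*1/4 = 1/2
d_1 = (s_1=1/2, s_2=1/2)
  d_2[s_1] = 1/2*1/4 + 1/2*3/4 = 1/2
  d_2[s_2] = 1/2*3/4 + 1/2*1/4 = 1/2
d_2 = (s_1=1/2, s_2=1/2)
  d_3[s_1] = 1/2*1/4 + 1/2*3/4 = 1/2
  d_3[s_2] = 1/2*3/4 + 1/2*1/4 = 1/2
d_3 = (s_1=1/2, s_2=1/2)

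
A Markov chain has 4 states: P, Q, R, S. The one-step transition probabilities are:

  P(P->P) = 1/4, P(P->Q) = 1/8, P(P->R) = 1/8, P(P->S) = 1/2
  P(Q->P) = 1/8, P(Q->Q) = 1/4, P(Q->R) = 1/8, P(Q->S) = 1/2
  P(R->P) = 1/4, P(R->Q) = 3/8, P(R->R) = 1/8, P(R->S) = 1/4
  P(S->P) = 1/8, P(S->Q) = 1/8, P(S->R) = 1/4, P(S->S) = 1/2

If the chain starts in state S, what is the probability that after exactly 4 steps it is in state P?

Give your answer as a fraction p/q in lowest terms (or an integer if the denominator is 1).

Computing P^4 by repeated multiplication:
P^1 =
  P: [1/4, 1/8, 1/8, 1/2]
  Q: [1/8, 1/4, 1/8, 1/2]
  R: [1/4, 3/8, 1/8, 1/4]
  S: [1/8, 1/8, 1/4, 1/2]
P^2 =
  P: [11/64, 11/64, 3/16, 15/32]
  Q: [5/32, 3/16, 3/16, 15/32]
  R: [11/64, 13/64, 5/32, 15/32]
  S: [11/64, 13/64, 3/16, 7/16]
P^3 =
  P: [87/512, 99/512, 47/256, 29/64]
  Q: [43/256, 25/128, 47/256, 29/64]
  R: [85/512, 97/512, 47/256, 59/128]
  S: [87/512, 101/512, 23/128, 29/64]
P^4 =
  P: [693/4096, 799/4096, 93/512, 465/1024]
  Q: [173/1024, 25/128, 93/512, 465/1024]
  R: [691/4096, 797/4096, 187/1024, 465/1024]
  S: [691/4096, 797/4096, 93/512, 233/512]

(P^4)[S -> P] = 691/4096

Answer: 691/4096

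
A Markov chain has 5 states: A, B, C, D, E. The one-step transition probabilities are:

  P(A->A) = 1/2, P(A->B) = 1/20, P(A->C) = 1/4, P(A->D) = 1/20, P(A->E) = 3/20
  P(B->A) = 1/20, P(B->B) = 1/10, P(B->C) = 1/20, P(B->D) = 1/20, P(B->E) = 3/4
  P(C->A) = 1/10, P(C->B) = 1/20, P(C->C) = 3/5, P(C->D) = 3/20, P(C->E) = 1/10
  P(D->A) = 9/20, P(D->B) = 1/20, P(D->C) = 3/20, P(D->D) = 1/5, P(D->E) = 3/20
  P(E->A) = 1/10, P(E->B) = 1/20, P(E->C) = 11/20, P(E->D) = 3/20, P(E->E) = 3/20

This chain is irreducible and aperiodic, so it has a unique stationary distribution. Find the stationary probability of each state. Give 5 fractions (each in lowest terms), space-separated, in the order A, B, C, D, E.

Answer: 544/2299 1/19 18471/43681 293/2299 7008/43681

Derivation:
The stationary distribution satisfies pi = pi * P, i.e.:
  pi_A = 1/2*pi_A + 1/20*pi_B + 1/10*pi_C + 9/20*pi_D + 1/10*pi_E
  pi_B = 1/20*pi_A + 1/10*pi_B + 1/20*pi_C + 1/20*pi_D + 1/20*pi_E
  pi_C = 1/4*pi_A + 1/20*pi_B + 3/5*pi_C + 3/20*pi_D + 11/20*pi_E
  pi_D = 1/20*pi_A + 1/20*pi_B + 3/20*pi_C + 1/5*pi_D + 3/20*pi_E
  pi_E = 3/20*pi_A + 3/4*pi_B + 1/10*pi_C + 3/20*pi_D + 3/20*pi_E
with normalization: pi_A + pi_B + pi_C + pi_D + pi_E = 1.

Using the first 4 balance equations plus normalization, the linear system A*pi = b is:
  [-1/2, 1/20, 1/10, 9/20, 1/10] . pi = 0
  [1/20, -9/10, 1/20, 1/20, 1/20] . pi = 0
  [1/4, 1/20, -2/5, 3/20, 11/20] . pi = 0
  [1/20, 1/20, 3/20, -4/5, 3/20] . pi = 0
  [1, 1, 1, 1, 1] . pi = 1

Solving yields:
  pi_A = 544/2299
  pi_B = 1/19
  pi_C = 18471/43681
  pi_D = 293/2299
  pi_E = 7008/43681

Verification (pi * P):
  544/2299*1/2 + 1/19*1/20 + 18471/43681*1/10 + 293/2299*9/20 + 7008/43681*1/10 = 544/2299 = pi_A  (ok)
  544/2299*1/20 + 1/19*1/10 + 18471/43681*1/20 + 293/2299*1/20 + 7008/43681*1/20 = 1/19 = pi_B  (ok)
  544/2299*1/4 + 1/19*1/20 + 18471/43681*3/5 + 293/2299*3/20 + 7008/43681*11/20 = 18471/43681 = pi_C  (ok)
  544/2299*1/20 + 1/19*1/20 + 18471/43681*3/20 + 293/2299*1/5 + 7008/43681*3/20 = 293/2299 = pi_D  (ok)
  544/2299*3/20 + 1/19*3/4 + 18471/43681*1/10 + 293/2299*3/20 + 7008/43681*3/20 = 7008/43681 = pi_E  (ok)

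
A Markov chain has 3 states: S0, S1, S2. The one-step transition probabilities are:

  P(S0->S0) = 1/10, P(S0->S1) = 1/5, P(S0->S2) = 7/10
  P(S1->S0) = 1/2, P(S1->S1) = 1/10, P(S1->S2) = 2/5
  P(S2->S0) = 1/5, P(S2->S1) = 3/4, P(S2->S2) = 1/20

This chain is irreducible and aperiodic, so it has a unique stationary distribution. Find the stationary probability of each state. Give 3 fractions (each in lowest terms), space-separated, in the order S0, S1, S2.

Answer: 37/132 13/36 71/198

Derivation:
The stationary distribution satisfies pi = pi * P, i.e.:
  pi_S0 = 1/10*pi_S0 + 1/2*pi_S1 + 1/5*pi_S2
  pi_S1 = 1/5*pi_S0 + 1/10*pi_S1 + 3/4*pi_S2
  pi_S2 = 7/10*pi_S0 + 2/5*pi_S1 + 1/20*pi_S2
with normalization: pi_S0 + pi_S1 + pi_S2 = 1.

Using the first 2 balance equations plus normalization, the linear system A*pi = b is:
  [-9/10, 1/2, 1/5] . pi = 0
  [1/5, -9/10, 3/4] . pi = 0
  [1, 1, 1] . pi = 1

Solving yields:
  pi_S0 = 37/132
  pi_S1 = 13/36
  pi_S2 = 71/198

Verification (pi * P):
  37/132*1/10 + 13/36*1/2 + 71/198*1/5 = 37/132 = pi_S0  (ok)
  37/132*1/5 + 13/36*1/10 + 71/198*3/4 = 13/36 = pi_S1  (ok)
  37/132*7/10 + 13/36*2/5 + 71/198*1/20 = 71/198 = pi_S2  (ok)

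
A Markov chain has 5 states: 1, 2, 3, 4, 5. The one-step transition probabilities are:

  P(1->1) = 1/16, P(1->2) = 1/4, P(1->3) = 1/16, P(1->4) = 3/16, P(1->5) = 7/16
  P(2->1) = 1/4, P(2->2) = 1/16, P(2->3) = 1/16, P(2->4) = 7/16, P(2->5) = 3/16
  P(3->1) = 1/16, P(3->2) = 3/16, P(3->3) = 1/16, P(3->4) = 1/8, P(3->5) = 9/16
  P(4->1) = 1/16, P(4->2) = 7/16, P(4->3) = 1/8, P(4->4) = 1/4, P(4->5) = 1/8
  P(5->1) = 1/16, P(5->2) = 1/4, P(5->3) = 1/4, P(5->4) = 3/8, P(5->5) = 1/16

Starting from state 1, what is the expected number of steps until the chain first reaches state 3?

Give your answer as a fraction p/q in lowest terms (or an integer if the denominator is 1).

Answer: 50616/6047

Derivation:
Let h_i = expected steps to first reach 3 from state i.
Boundary: h_3 = 0.
First-step equations for the other states:
  h_1 = 1 + 1/16*h_1 + 1/4*h_2 + 1/16*h_3 + 3/16*h_4 + 7/16*h_5
  h_2 = 1 + 1/4*h_1 + 1/16*h_2 + 1/16*h_3 + 7/16*h_4 + 3/16*h_5
  h_4 = 1 + 1/16*h_1 + 7/16*h_2 + 1/8*h_3 + 1/4*h_4 + 1/8*h_5
  h_5 = 1 + 1/16*h_1 + 1/4*h_2 + 1/4*h_3 + 3/8*h_4 + 1/16*h_5

Substituting h_3 = 0 and rearranging gives the linear system (I - Q) h = 1:
  [15/16, -1/4, -3/16, -7/16] . (h_1, h_2, h_4, h_5) = 1
  [-1/4, 15/16, -7/16, -3/16] . (h_1, h_2, h_4, h_5) = 1
  [-1/16, -7/16, 3/4, -1/8] . (h_1, h_2, h_4, h_5) = 1
  [-1/16, -1/4, -3/8, 15/16] . (h_1, h_2, h_4, h_5) = 1

Solving yields:
  h_1 = 50616/6047
  h_2 = 51928/6047
  h_4 = 49840/6047
  h_5 = 43608/6047

Starting state is 1, so the expected hitting time is h_1 = 50616/6047.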